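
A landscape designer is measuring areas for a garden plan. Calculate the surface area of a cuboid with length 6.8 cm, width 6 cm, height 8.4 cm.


Shape: rectangular prism
l = 6.8 cm, w = 6 cm, h = 8.4 cm
Formula: SA = 2(lw + lh + wh)
lw = 40.8, lh = 57.12, wh = 50.4
lw + lh + wh = 148.32
SA = 2 * 148.32
SA = 296.64
296.64 cm^2


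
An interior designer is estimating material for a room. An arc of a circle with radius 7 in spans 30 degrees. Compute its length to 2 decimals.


Shape: circular arc
Radius r = 7 in, Angle = 30 degrees
Formula: L = (angle/360) * 2 * pi * r
2 * pi * r = 14 * pi
L = (30/360) * 14 * pi
L = 1.166667 * pi
L = 3.67
3.67 in


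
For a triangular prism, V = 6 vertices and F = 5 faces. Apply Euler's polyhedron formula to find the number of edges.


Polyhedron: triangular prism
Euler's formula for convex polyhedra: V - E + F = 2
Given: V = 6 vertices and F = 5 faces
Solve for E:
E = V + F - 2 = 6 + 5 - 2 = 9
9 edges


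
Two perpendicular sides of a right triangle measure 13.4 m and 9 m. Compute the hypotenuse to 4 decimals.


Shape: right triangle
Legs a = 13.4 m, b = 9 m
Formula: c = sqrt(a^2 + b^2)
a^2 = 179.56, b^2 = 81
a^2 + b^2 = 260.56
c = sqrt(260.56)
c = 16.1419
16.1419 m


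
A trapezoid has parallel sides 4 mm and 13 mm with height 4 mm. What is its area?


Shape: trapezoid
Parallel sides a = 4 mm, b = 13 mm; Height h = 4 mm
Formula: A = (a + b) * h / 2
a + b = 4 + 13 = 17
A = 17 * 4 / 2
A = 68 / 2
A = 34
34 mm^2


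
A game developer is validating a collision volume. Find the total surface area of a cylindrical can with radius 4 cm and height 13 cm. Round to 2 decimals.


Shape: closed cylinder
Radius r = 4 cm, Height h = 13 cm
Formula: SA = 2*pi*r^2 + 2*pi*r*h = 2*pi*r*(r + h)
r + h = 17
2 * r * (r + h) = 2 * 4 * 17 = 136
SA = 136 * pi
SA = 427.26
427.26 cm^2


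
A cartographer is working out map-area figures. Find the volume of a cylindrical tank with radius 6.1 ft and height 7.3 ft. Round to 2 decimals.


Shape: cylinder
Radius r = 6.1 ft, Height h = 7.3 ft
Formula: V = pi * r^2 * h
r^2 = 37.21
V = pi * 37.21 * 7.3
V = 271.633 * pi
V = 853.36
853.36 ft^3


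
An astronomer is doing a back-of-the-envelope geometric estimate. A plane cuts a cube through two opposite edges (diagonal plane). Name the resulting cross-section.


Solid: cube
Cutting plane: through two opposite edges (diagonal plane)
Visualize the intersection of the plane with the solid's surface.
The boundary of the cut region is a rectangle.
rectangle


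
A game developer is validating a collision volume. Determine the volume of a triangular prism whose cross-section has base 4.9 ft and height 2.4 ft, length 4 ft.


Shape: triangular prism
Triangle base = 4.9 ft, triangle height = 2.4 ft, prism length L = 4 ft
Formula: V = (1/2 * b * h_tri) * L
Cross-section area = 0.5 * 4.9 * 2.4 = 5.88
V = 5.88 * 4
V = 23.52
23.52 ft^3


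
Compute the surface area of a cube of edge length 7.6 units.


Shape: cube
Side s = 7.6 units
A cube has 6 square faces.
Formula: SA = 6 * s^2
s^2 = 57.76
SA = 6 * 57.76
SA = 346.56
346.56 units^2


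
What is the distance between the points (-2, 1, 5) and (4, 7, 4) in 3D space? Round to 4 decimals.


3D distance between two points
P1 = (-2, 1, 5), P2 = (4, 7, 4)
Formula: d = sqrt((x2-x1)^2 + (y2-y1)^2 + (z2-z1)^2)
dx = 4 - -2 = 6
dy = 7 - 1 = 6
dz = 4 - 5 = -1
dx^2 + dy^2 + dz^2 = 36 + 36 + 1 = 73
d = sqrt(73)
d = 8.544
8.544 units


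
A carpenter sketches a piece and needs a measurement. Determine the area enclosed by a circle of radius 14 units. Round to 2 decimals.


Shape: circle
Radius r = 14 units
Formula: A = pi * r^2
r^2 = 14^2 = 196
A = pi * 196
A = 615.75
615.75 units^2


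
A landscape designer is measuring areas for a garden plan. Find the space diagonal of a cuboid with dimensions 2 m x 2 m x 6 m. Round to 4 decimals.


Shape: rectangular box (space diagonal)
l = 2 m, w = 2 m, h = 6 m
Visualize: the diagonal of the base, then a right triangle with that diagonal and the height.
Formula: d = sqrt(l^2 + w^2 + h^2)
l^2 + w^2 + h^2 = 4 + 4 + 36 = 44
d = sqrt(44)
d = 6.6332
6.6332 m


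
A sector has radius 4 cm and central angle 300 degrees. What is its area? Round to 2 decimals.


Shape: circular sector
Radius r = 4 cm, Angle = 300 degrees
Formula: A = (angle/360) * pi * r^2
r^2 = 16
Fraction of circle = 300/360
A = (300/360) * pi * 16
A = 13.333333 * pi
A = 41.89
41.89 cm^2


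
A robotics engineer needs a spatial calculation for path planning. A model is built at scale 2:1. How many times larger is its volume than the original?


Linear scale factor k = 2
Rule: under a linear scaling by k, volumes scale by k^3.
k^3 = 2 * 2 * 2
k^3 = 4 * 2
k^3 = 8
Volume scales by a factor of 8.
8 (dimensionless)


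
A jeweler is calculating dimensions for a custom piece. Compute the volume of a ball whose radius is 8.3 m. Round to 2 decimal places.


Shape: sphere
Radius r = 8.3 m
Formula: V = (4/3) * pi * r^3
r^3 = 571.787
(4/3) * 571.787 = 762.382667
V = 762.382667 * pi
V = 2395.1
2395.1 m^3


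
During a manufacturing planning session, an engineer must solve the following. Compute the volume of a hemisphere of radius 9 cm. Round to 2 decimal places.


Shape: hemisphere (half of a sphere)
Radius r = 9 cm
Formula: V = (1/2) * (4/3) * pi * r^3 = (2/3) * pi * r^3
r^3 = 729
(2/3) * 729 = 486
V = 486 * pi
V = 1526.81
1526.81 cm^3


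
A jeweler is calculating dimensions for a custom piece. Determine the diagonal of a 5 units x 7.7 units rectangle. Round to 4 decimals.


Shape: rectangle (diagonal via Pythagoras)
Sides: 5 units and 7.7 units
Formula: d = sqrt(l^2 + w^2)
l^2 = 25, w^2 = 59.29
l^2 + w^2 = 84.29
d = sqrt(84.29)
d = 9.181
9.181 units


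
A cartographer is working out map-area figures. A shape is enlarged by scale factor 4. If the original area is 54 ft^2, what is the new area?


Linear scale factor k = 4
Original area = 54 ft^2
Rule: under a linear scaling by k, areas scale by k^2.
k^2 = 4^2 = 16
New area = 54 * 16
New area = 864
864 ft^2


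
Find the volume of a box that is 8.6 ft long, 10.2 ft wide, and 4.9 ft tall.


Shape: rectangular prism
l = 8.6 ft, w = 10.2 ft, h = 4.9 ft
Formula: V = l * w * h
V = 8.6 * 10.2 * 4.9
V = 87.72 * 4.9
V = 429.828
429.828 ft^3


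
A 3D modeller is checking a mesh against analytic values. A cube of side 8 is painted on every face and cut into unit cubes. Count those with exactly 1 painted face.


Large cube: 8 x 8 x 8, cut into unit cubes.
n = 8, so n - 2 = 6
Cubes with 1 painted face lie in the interior of each face.
A cube has 6 faces; each contributes (n - 2)^2 = 36 such cubes.
Count = 6 * 36 = 216
216 unit cubes


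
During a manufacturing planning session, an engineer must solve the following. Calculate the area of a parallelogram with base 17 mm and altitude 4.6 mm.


Shape: parallelogram
Base b = 17 mm, Height h = 4.6 mm
Formula: A = b * h
A = 17 * 4.6
A = 78.2
78.2 mm^2


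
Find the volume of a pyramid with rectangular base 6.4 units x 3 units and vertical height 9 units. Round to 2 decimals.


Shape: rectangular pyramid
Base: 6.4 units x 3 units, Height h = 9 units
Formula: V = (1/3) * base_area * h
base_area = 6.4 * 3 = 19.2
base_area * h = 19.2 * 9 = 172.8
V = 172.8 / 3
V = 57.6
57.6 units^3


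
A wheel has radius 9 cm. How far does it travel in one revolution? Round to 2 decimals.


Shape: circle
Radius r = 9 cm
Formula: C = 2 * pi * r
C = 2 * pi * 9
C = 18 * pi
C = 56.55
56.55 cm


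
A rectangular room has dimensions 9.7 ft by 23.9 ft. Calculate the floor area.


Shape: rectangle
Length l = 9.7 ft, Width w = 23.9 ft
Formula: A = l * w
A = 9.7 * 23.9
A = 231.83
231.83 ft^2


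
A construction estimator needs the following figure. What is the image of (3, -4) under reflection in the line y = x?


Transformation: reflection
Original point: (3, -4)
Rule for reflection over y = x: (x, y) -> (y, x)
Apply: (3, -4) -> (-4, 3)
(-4, 3)


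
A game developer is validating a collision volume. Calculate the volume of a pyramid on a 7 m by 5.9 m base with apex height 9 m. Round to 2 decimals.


Shape: rectangular pyramid
Base: 7 m x 5.9 m, Height h = 9 m
Formula: V = (1/3) * base_area * h
base_area = 7 * 5.9 = 41.3
base_area * h = 41.3 * 9 = 371.7
V = 371.7 / 3
V = 123.9
123.9 m^3


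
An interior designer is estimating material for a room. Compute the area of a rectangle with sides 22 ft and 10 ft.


Shape: rectangle
Length l = 22 ft, Width w = 10 ft
Formula: A = l * w
A = 22 * 10
A = 220
220 ft^2


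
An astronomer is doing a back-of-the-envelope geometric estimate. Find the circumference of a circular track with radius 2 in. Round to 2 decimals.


Shape: circle
Radius r = 2 in
Formula: C = 2 * pi * r
C = 2 * pi * 2
C = 4 * pi
C = 12.57
12.57 in


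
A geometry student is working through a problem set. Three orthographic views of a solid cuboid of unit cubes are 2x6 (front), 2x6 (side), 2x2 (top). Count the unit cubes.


Orthographic views of a solid rectangular block:
Front view 2 x 6 -> length = 2, height = 6
Side view 2 x 6 -> width = 2, height = 6 (consistent)
Top view 2 x 2 -> confirms length = 2, width = 2
The block is 2 x 2 x 6.
Total unit cubes = 2 * 2 * 6 = 24
24 unit cubes


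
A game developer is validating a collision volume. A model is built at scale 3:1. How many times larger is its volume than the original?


Linear scale factor k = 3
Rule: under a linear scaling by k, volumes scale by k^3.
k^3 = 3 * 3 * 3
k^3 = 9 * 3
k^3 = 27
Volume scales by a factor of 27.
27 (dimensionless)


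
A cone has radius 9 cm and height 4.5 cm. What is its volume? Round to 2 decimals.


Shape: cone
Radius r = 9 cm, Height h = 4.5 cm
Formula: V = (1/3) * pi * r^2 * h
r^2 = 81
pi * r^2 * h = pi * 81 * 4.5 = 364.5 * pi
V = 364.5 * pi / 3
V = 381.7
381.7 cm^3


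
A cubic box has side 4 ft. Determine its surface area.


Shape: cube
Side s = 4 ft
A cube has 6 square faces.
Formula: SA = 6 * s^2
s^2 = 16
SA = 6 * 16
SA = 96
96 ft^2


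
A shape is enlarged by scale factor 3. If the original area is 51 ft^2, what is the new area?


Linear scale factor k = 3
Original area = 51 ft^2
Rule: under a linear scaling by k, areas scale by k^2.
k^2 = 3^2 = 9
New area = 51 * 9
New area = 459
459 ft^2


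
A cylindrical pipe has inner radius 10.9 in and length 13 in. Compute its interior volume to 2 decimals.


Shape: cylinder
Radius r = 10.9 in, Height h = 13 in
Formula: V = pi * r^2 * h
r^2 = 118.81
V = pi * 118.81 * 13
V = 1544.53 * pi
V = 4852.28
4852.28 in^3


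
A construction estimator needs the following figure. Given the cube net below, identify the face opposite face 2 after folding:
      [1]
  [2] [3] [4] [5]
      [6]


Net: cross layout. Take square 3 as the base (bottom).
Fold the four squares in the horizontal row up around 3: 2 -> left, 4 -> right, 5 wraps to the top.
Fold 1 and 6 up from 3: 1 -> back, 6 -> front.
Opposite pairs are therefore: (1, 6), (2, 4), (3, 5).
Face 2 is opposite face 4.
face 4


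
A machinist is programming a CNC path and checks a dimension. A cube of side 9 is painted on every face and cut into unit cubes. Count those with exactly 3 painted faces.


Large cube: 9 x 9 x 9, cut into unit cubes.
Cubes with 3 painted faces are at the corners. A cube always has 8 corners.
Count = 8
8 unit cubes


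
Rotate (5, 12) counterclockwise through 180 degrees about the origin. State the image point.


Transformation: rotation about the origin
Original point: (5, 12)
Rule for 180 deg: (x, y) -> (-x, -y)
Apply: (5, 12) -> (-5, -12)
(-5, -12)


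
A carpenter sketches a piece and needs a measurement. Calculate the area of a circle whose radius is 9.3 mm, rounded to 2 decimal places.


Shape: circle
Radius r = 9.3 mm
Formula: A = pi * r^2
r^2 = 9.3^2 = 86.49
A = pi * 86.49
A = 271.72
271.72 mm^2


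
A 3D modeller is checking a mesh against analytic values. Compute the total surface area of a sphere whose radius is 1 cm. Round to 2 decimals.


Shape: sphere
Radius r = 1 cm
Formula: SA = 4 * pi * r^2
r^2 = 1
SA = 4 * pi * 1
SA = 4 * pi
SA = 12.57
12.57 cm^2


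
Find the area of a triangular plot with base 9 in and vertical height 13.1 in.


Shape: triangle
Base b = 9 in, Height h = 13.1 in
Formula: A = (1/2) * b * h
A = 0.5 * 9 * 13.1
A = 0.5 * 117.9
A = 58.95
58.95 in^2


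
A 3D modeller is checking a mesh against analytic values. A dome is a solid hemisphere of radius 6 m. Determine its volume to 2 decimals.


Shape: hemisphere (half of a sphere)
Radius r = 6 m
Formula: V = (1/2) * (4/3) * pi * r^3 = (2/3) * pi * r^3
r^3 = 216
(2/3) * 216 = 144
V = 144 * pi
V = 452.39
452.39 m^3


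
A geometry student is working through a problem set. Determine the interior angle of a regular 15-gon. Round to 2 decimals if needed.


Shape: regular pentadecagon (15 sides)
Formula: interior angle = (n - 2) * 180 / n
(n - 2) = 13
(n - 2) * 180 = 2340
angle = 2340 / 15
angle = 156
156 degrees


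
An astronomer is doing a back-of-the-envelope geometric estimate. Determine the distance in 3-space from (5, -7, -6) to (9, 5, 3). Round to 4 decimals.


3D distance between two points
P1 = (5, -7, -6), P2 = (9, 5, 3)
Formula: d = sqrt((x2-x1)^2 + (y2-y1)^2 + (z2-z1)^2)
dx = 9 - 5 = 4
dy = 5 - -7 = 12
dz = 3 - -6 = 9
dx^2 + dy^2 + dz^2 = 16 + 144 + 81 = 241
d = sqrt(241)
d = 15.5242
15.5242 units


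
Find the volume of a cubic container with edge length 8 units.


Shape: cube
Side s = 8 units
Formula: V = s^3
V = 8 * 8 * 8
V = 64 * 8
V = 512
512 units^3


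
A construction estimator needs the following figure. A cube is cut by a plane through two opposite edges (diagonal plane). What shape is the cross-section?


Solid: cube
Cutting plane: through two opposite edges (diagonal plane)
Visualize the intersection of the plane with the solid's surface.
The boundary of the cut region is a rectangle.
rectangle


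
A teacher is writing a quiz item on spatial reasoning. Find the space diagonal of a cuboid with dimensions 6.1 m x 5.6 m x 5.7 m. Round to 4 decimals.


Shape: rectangular box (space diagonal)
l = 6.1 m, w = 5.6 m, h = 5.7 m
Visualize: the diagonal of the base, then a right triangle with that diagonal and the height.
Formula: d = sqrt(l^2 + w^2 + h^2)
l^2 + w^2 + h^2 = 37.21 + 31.36 + 32.49 = 101.06
d = sqrt(101.06)
d = 10.0529
10.0529 m


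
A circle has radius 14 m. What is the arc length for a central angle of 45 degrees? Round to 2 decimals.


Shape: circular arc
Radius r = 14 m, Angle = 45 degrees
Formula: L = (angle/360) * 2 * pi * r
2 * pi * r = 28 * pi
L = (45/360) * 28 * pi
L = 3.5 * pi
L = 11
11 m


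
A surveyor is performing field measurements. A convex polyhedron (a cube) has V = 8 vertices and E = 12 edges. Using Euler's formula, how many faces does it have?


Polyhedron: cube
Euler's formula for convex polyhedra: V - E + F = 2
Given: V = 8 vertices and E = 12 edges
Solve for F:
F = 2 + E - V = 2 + 12 - 8 = 6
6 faces


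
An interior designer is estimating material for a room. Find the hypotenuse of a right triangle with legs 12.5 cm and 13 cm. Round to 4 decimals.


Shape: right triangle
Legs a = 12.5 cm, b = 13 cm
Formula: c = sqrt(a^2 + b^2)
a^2 = 156.25, b^2 = 169
a^2 + b^2 = 325.25
c = sqrt(325.25)
c = 18.0347
18.0347 cm


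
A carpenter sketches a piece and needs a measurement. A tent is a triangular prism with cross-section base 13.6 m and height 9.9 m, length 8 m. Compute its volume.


Shape: triangular prism
Triangle base = 13.6 m, triangle height = 9.9 m, prism length L = 8 m
Formula: V = (1/2 * b * h_tri) * L
Cross-section area = 0.5 * 13.6 * 9.9 = 67.32
V = 67.32 * 8
V = 538.56
538.56 m^3


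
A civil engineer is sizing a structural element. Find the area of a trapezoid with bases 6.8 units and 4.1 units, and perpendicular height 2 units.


Shape: trapezoid
Parallel sides a = 6.8 units, b = 4.1 units; Height h = 2 units
Formula: A = (a + b) * h / 2
a + b = 6.8 + 4.1 = 10.9
A = 10.9 * 2 / 2
A = 21.8 / 2
A = 10.9
10.9 units^2


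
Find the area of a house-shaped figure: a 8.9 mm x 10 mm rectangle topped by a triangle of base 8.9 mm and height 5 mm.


Composite shape: rectangle + triangle
Rectangle area = 8.9 * 10 = 89
Triangle area = 0.5 * 8.9 * 5 = 22.25
Total = 89 + 22.25
Total = 111.25
111.25 mm^2


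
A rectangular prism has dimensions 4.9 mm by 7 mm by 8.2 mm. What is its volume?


Shape: rectangular prism
l = 4.9 mm, w = 7 mm, h = 8.2 mm
Formula: V = l * w * h
V = 4.9 * 7 * 8.2
V = 34.3 * 8.2
V = 281.26
281.26 mm^3


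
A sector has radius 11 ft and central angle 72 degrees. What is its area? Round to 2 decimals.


Shape: circular sector
Radius r = 11 ft, Angle = 72 degrees
Formula: A = (angle/360) * pi * r^2
r^2 = 121
Fraction of circle = 72/360
A = (72/360) * pi * 121
A = 24.2 * pi
A = 76.03
76.03 ft^2


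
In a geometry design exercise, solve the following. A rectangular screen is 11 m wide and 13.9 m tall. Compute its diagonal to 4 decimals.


Shape: rectangle (diagonal via Pythagoras)
Sides: 11 m and 13.9 m
Formula: d = sqrt(l^2 + w^2)
l^2 = 121, w^2 = 193.21
l^2 + w^2 = 314.21
d = sqrt(314.21)
d = 17.726
17.726 m


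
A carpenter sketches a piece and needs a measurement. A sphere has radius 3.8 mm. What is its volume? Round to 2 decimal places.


Shape: sphere
Radius r = 3.8 mm
Formula: V = (4/3) * pi * r^3
r^3 = 54.872
(4/3) * 54.872 = 73.162667
V = 73.162667 * pi
V = 229.85
229.85 mm^3


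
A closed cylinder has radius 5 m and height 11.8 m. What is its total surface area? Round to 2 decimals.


Shape: closed cylinder
Radius r = 5 m, Height h = 11.8 m
Formula: SA = 2*pi*r^2 + 2*pi*r*h = 2*pi*r*(r + h)
r + h = 16.8
2 * r * (r + h) = 2 * 5 * 16.8 = 168
SA = 168 * pi
SA = 527.79
527.79 m^2


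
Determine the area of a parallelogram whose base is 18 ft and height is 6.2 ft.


Shape: parallelogram
Base b = 18 ft, Height h = 6.2 ft
Formula: A = b * h
A = 18 * 6.2
A = 111.6
111.6 ft^2


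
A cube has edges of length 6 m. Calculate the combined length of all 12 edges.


Shape: cube
Side s = 6 m
A cube has 12 edges, all equal.
Formula: total edge length = 12 * s
Total = 12 * 6
Total = 72
72 m


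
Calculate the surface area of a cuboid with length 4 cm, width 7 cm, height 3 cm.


Shape: rectangular prism
l = 4 cm, w = 7 cm, h = 3 cm
Formula: SA = 2(lw + lh + wh)
lw = 28, lh = 12, wh = 21
lw + lh + wh = 61
SA = 2 * 61
SA = 122
122 cm^2


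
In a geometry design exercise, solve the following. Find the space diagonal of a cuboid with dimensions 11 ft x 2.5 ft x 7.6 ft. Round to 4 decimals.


Shape: rectangular box (space diagonal)
l = 11 ft, w = 2.5 ft, h = 7.6 ft
Visualize: the diagonal of the base, then a right triangle with that diagonal and the height.
Formula: d = sqrt(l^2 + w^2 + h^2)
l^2 + w^2 + h^2 = 121 + 6.25 + 57.76 = 185.01
d = sqrt(185.01)
d = 13.6018
13.6018 ft


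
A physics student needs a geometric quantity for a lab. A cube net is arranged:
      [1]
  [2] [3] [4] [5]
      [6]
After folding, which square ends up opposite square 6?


Net: cross layout. Take square 3 as the base (bottom).
Fold the four squares in the horizontal row up around 3: 2 -> left, 4 -> right, 5 wraps to the top.
Fold 1 and 6 up from 3: 1 -> back, 6 -> front.
Opposite pairs are therefore: (1, 6), (2, 4), (3, 5).
Face 6 is opposite face 1.
face 1


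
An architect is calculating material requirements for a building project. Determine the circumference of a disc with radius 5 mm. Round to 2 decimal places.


Shape: circle
Radius r = 5 mm
Formula: C = 2 * pi * r
C = 2 * pi * 5
C = 10 * pi
C = 31.42
31.42 mm


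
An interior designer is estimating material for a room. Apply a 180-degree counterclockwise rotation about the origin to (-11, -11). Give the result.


Transformation: rotation about the origin
Original point: (-11, -11)
Rule for 180 deg: (x, y) -> (-x, -y)
Apply: (-11, -11) -> (11, 11)
(11, 11)


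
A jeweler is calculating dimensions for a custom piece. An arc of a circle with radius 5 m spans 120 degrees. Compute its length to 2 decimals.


Shape: circular arc
Radius r = 5 m, Angle = 120 degrees
Formula: L = (angle/360) * 2 * pi * r
2 * pi * r = 10 * pi
L = (120/360) * 10 * pi
L = 3.333333 * pi
L = 10.47
10.47 m


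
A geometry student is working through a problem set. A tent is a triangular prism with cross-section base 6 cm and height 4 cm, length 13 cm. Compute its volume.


Shape: triangular prism
Triangle base = 6 cm, triangle height = 4 cm, prism length L = 13 cm
Formula: V = (1/2 * b * h_tri) * L
Cross-section area = 0.5 * 6 * 4 = 12
V = 12 * 13
V = 156
156 cm^3


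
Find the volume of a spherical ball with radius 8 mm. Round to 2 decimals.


Shape: sphere
Radius r = 8 mm
Formula: V = (4/3) * pi * r^3
r^3 = 512
(4/3) * 512 = 682.666667
V = 682.666667 * pi
V = 2144.66
2144.66 mm^3


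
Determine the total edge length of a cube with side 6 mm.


Shape: cube
Side s = 6 mm
A cube has 12 edges, all equal.
Formula: total edge length = 12 * s
Total = 12 * 6
Total = 72
72 mm


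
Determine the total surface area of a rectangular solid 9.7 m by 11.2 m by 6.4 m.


Shape: rectangular prism
l = 9.7 m, w = 11.2 m, h = 6.4 m
Formula: SA = 2(lw + lh + wh)
lw = 108.64, lh = 62.08, wh = 71.68
lw + lh + wh = 242.4
SA = 2 * 242.4
SA = 484.8
484.8 m^2


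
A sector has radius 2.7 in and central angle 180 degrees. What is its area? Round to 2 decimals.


Shape: circular sector
Radius r = 2.7 in, Angle = 180 degrees
Formula: A = (angle/360) * pi * r^2
r^2 = 7.29
Fraction of circle = 180/360
A = (180/360) * pi * 7.29
A = 3.645 * pi
A = 11.45
11.45 in^2


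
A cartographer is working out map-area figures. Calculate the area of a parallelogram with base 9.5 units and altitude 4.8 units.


Shape: parallelogram
Base b = 9.5 units, Height h = 4.8 units
Formula: A = b * h
A = 9.5 * 4.8
A = 45.6
45.6 units^2


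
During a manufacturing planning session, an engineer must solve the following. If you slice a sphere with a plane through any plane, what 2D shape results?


Solid: sphere
Cutting plane: through any plane
Visualize the intersection of the plane with the solid's surface.
The boundary of the cut region is a circle.
circle


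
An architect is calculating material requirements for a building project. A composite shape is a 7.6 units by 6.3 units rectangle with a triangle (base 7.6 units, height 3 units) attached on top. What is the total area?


Composite shape: rectangle + triangle
Rectangle area = 7.6 * 6.3 = 47.88
Triangle area = 0.5 * 7.6 * 3 = 11.4
Total = 47.88 + 11.4
Total = 59.28
59.28 units^2


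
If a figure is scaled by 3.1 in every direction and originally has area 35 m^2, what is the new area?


Linear scale factor k = 3.1
Original area = 35 m^2
Rule: under a linear scaling by k, areas scale by k^2.
k^2 = 3.1^2 = 9.61
New area = 35 * 9.61
New area = 336.35
336.35 m^2


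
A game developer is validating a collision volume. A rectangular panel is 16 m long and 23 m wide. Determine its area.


Shape: rectangle
Length l = 16 m, Width w = 23 m
Formula: A = l * w
A = 16 * 23
A = 368
368 m^2


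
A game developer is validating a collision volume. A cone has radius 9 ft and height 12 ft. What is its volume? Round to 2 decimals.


Shape: cone
Radius r = 9 ft, Height h = 12 ft
Formula: V = (1/3) * pi * r^2 * h
r^2 = 81
pi * r^2 * h = pi * 81 * 12 = 972 * pi
V = 972 * pi / 3
V = 1017.88
1017.88 ft^3


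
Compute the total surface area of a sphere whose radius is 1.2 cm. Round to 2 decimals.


Shape: sphere
Radius r = 1.2 cm
Formula: SA = 4 * pi * r^2
r^2 = 1.44
SA = 4 * pi * 1.44
SA = 5.76 * pi
SA = 18.1
18.1 cm^2


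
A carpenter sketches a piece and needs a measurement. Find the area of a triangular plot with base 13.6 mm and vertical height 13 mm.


Shape: triangle
Base b = 13.6 mm, Height h = 13 mm
Formula: A = (1/2) * b * h
A = 0.5 * 13.6 * 13
A = 0.5 * 176.8
A = 88.4
88.4 mm^2


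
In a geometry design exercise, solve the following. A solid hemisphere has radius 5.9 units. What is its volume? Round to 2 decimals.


Shape: hemisphere (half of a sphere)
Radius r = 5.9 units
Formula: V = (1/2) * (4/3) * pi * r^3 = (2/3) * pi * r^3
r^3 = 205.379
(2/3) * 205.379 = 136.919333
V = 136.919333 * pi
V = 430.14
430.14 units^3


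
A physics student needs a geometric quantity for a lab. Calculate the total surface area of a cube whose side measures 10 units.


Shape: cube
Side s = 10 units
A cube has 6 square faces.
Formula: SA = 6 * s^2
s^2 = 100
SA = 6 * 100
SA = 600
600 units^2


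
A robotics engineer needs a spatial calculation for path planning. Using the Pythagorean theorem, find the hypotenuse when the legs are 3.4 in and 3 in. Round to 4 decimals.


Shape: right triangle
Legs a = 3.4 in, b = 3 in
Formula: c = sqrt(a^2 + b^2)
a^2 = 11.56, b^2 = 9
a^2 + b^2 = 20.56
c = sqrt(20.56)
c = 4.5343
4.5343 in


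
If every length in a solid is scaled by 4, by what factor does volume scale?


Linear scale factor k = 4
Rule: under a linear scaling by k, volumes scale by k^3.
k^3 = 4 * 4 * 4
k^3 = 16 * 4
k^3 = 64
Volume scales by a factor of 64.
64 (dimensionless)


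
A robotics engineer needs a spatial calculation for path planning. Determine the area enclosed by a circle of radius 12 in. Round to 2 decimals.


Shape: circle
Radius r = 12 in
Formula: A = pi * r^2
r^2 = 12^2 = 144
A = pi * 144
A = 452.39
452.39 in^2


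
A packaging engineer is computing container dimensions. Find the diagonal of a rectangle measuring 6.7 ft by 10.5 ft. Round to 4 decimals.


Shape: rectangle (diagonal via Pythagoras)
Sides: 6.7 ft and 10.5 ft
Formula: d = sqrt(l^2 + w^2)
l^2 = 44.89, w^2 = 110.25
l^2 + w^2 = 155.14
d = sqrt(155.14)
d = 12.4555
12.4555 ft


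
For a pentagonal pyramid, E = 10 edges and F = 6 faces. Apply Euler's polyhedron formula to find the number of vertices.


Polyhedron: pentagonal pyramid
Euler's formula for convex polyhedra: V - E + F = 2
Given: E = 10 edges and F = 6 faces
Solve for V:
V = 2 + E - F = 2 + 10 - 6 = 6
6 vertices


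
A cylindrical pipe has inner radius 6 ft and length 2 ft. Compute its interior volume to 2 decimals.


Shape: cylinder
Radius r = 6 ft, Height h = 2 ft
Formula: V = pi * r^2 * h
r^2 = 36
V = pi * 36 * 2
V = 72 * pi
V = 226.19
226.19 ft^3


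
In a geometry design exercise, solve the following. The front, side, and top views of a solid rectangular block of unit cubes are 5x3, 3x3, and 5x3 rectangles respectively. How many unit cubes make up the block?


Orthographic views of a solid rectangular block:
Front view 5 x 3 -> length = 5, height = 3
Side view 3 x 3 -> width = 3, height = 3 (consistent)
Top view 5 x 3 -> confirms length = 5, width = 3
The block is 5 x 3 x 3.
Total unit cubes = 5 * 3 * 3 = 45
45 unit cubes


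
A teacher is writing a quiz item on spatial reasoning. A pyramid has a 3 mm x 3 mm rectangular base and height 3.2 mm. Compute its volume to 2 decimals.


Shape: rectangular pyramid
Base: 3 mm x 3 mm, Height h = 3.2 mm
Formula: V = (1/3) * base_area * h
base_area = 3 * 3 = 9
base_area * h = 9 * 3.2 = 28.8
V = 28.8 / 3
V = 9.6
9.6 mm^3


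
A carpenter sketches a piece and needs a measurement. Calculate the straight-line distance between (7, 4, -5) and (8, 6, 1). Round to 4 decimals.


3D distance between two points
P1 = (7, 4, -5), P2 = (8, 6, 1)
Formula: d = sqrt((x2-x1)^2 + (y2-y1)^2 + (z2-z1)^2)
dx = 8 - 7 = 1
dy = 6 - 4 = 2
dz = 1 - -5 = 6
dx^2 + dy^2 + dz^2 = 1 + 4 + 36 = 41
d = sqrt(41)
d = 6.4031
6.4031 units


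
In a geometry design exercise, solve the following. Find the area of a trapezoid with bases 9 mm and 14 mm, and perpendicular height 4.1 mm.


Shape: trapezoid
Parallel sides a = 9 mm, b = 14 mm; Height h = 4.1 mm
Formula: A = (a + b) * h / 2
a + b = 9 + 14 = 23
A = 23 * 4.1 / 2
A = 94.3 / 2
A = 47.15
47.15 mm^2


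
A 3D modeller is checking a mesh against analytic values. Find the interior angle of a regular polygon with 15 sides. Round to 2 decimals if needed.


Shape: regular pentadecagon (15 sides)
Formula: interior angle = (n - 2) * 180 / n
(n - 2) = 13
(n - 2) * 180 = 2340
angle = 2340 / 15
angle = 156
156 degrees


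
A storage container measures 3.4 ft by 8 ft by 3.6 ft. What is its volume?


Shape: rectangular prism
l = 3.4 ft, w = 8 ft, h = 3.6 ft
Formula: V = l * w * h
V = 3.4 * 8 * 3.6
V = 27.2 * 3.6
V = 97.92
97.92 ft^3


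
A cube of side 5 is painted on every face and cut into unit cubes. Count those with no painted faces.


Large cube: 5 x 5 x 5, cut into unit cubes.
n = 5, so n - 2 = 3
Unpainted cubes form the interior (n - 2)^3 block.
(n - 2)^3 = 3^3 = 27
27 unit cubes


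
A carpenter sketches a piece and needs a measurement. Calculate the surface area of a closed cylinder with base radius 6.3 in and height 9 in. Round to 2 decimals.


Shape: closed cylinder
Radius r = 6.3 in, Height h = 9 in
Formula: SA = 2*pi*r^2 + 2*pi*r*h = 2*pi*r*(r + h)
r + h = 15.3
2 * r * (r + h) = 2 * 6.3 * 15.3 = 192.78
SA = 192.78 * pi
SA = 605.64
605.64 in^2


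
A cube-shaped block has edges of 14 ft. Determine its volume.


Shape: cube
Side s = 14 ft
Formula: V = s^3
V = 14 * 14 * 14
V = 196 * 14
V = 2744
2744 ft^3


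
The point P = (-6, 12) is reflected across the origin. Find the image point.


Transformation: reflection
Original point: (-6, 12)
Rule for reflection through the origin: (x, y) -> (-x, -y)
Apply: (-6, 12) -> (6, -12)
(6, -12)


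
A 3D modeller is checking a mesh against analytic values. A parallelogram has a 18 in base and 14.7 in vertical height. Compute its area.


Shape: parallelogram
Base b = 18 in, Height h = 14.7 in
Formula: A = b * h
A = 18 * 14.7
A = 264.6
264.6 in^2


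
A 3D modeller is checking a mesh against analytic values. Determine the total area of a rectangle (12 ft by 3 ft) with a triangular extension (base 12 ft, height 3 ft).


Composite shape: rectangle + triangle
Rectangle area = 12 * 3 = 36
Triangle area = 0.5 * 12 * 3 = 18
Total = 36 + 18
Total = 54
54 ft^2


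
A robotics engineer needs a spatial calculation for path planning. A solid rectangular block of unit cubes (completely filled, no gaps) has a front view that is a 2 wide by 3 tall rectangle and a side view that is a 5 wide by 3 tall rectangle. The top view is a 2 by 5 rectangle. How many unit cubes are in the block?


Orthographic views of a solid rectangular block:
Front view 2 x 3 -> length = 2, height = 3
Side view 5 x 3 -> width = 5, height = 3 (consistent)
Top view 2 x 5 -> confirms length = 2, width = 5
The block is 2 x 5 x 3.
Total unit cubes = 2 * 5 * 3 = 30
30 unit cubes


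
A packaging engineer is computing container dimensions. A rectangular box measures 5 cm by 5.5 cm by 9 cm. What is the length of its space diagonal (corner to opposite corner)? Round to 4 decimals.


Shape: rectangular box (space diagonal)
l = 5 cm, w = 5.5 cm, h = 9 cm
Visualize: the diagonal of the base, then a right triangle with that diagonal and the height.
Formula: d = sqrt(l^2 + w^2 + h^2)
l^2 + w^2 + h^2 = 25 + 30.25 + 81 = 136.25
d = sqrt(136.25)
d = 11.6726
11.6726 cm


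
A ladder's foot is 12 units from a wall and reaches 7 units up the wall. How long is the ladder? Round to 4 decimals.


Shape: right triangle
Legs a = 12 units, b = 7 units
Formula: c = sqrt(a^2 + b^2)
a^2 = 144, b^2 = 49
a^2 + b^2 = 193
c = sqrt(193)
c = 13.8924
13.8924 units


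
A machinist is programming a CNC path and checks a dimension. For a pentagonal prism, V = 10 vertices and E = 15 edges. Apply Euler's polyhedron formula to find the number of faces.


Polyhedron: pentagonal prism
Euler's formula for convex polyhedra: V - E + F = 2
Given: V = 10 vertices and E = 15 edges
Solve for F:
F = 2 + E - V = 2 + 15 - 10 = 7
7 faces


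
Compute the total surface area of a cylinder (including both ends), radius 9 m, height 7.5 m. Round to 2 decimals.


Shape: closed cylinder
Radius r = 9 m, Height h = 7.5 m
Formula: SA = 2*pi*r^2 + 2*pi*r*h = 2*pi*r*(r + h)
r + h = 16.5
2 * r * (r + h) = 2 * 9 * 16.5 = 297
SA = 297 * pi
SA = 933.05
933.05 m^2


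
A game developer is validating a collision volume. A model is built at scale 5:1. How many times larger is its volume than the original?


Linear scale factor k = 5
Rule: under a linear scaling by k, volumes scale by k^3.
k^3 = 5 * 5 * 5
k^3 = 25 * 5
k^3 = 125
Volume scales by a factor of 125.
125 (dimensionless)


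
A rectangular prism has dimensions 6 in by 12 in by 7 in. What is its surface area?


Shape: rectangular prism
l = 6 in, w = 12 in, h = 7 in
Formula: SA = 2(lw + lh + wh)
lw = 72, lh = 42, wh = 84
lw + lh + wh = 198
SA = 2 * 198
SA = 396
396 in^2


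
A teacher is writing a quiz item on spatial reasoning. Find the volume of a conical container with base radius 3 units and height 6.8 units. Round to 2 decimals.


Shape: cone
Radius r = 3 units, Height h = 6.8 units
Formula: V = (1/3) * pi * r^2 * h
r^2 = 9
pi * r^2 * h = pi * 9 * 6.8 = 61.2 * pi
V = 61.2 * pi / 3
V = 64.09
64.09 units^3


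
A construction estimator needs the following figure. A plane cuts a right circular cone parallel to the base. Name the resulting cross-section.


Solid: right circular cone
Cutting plane: parallel to the base
Visualize the intersection of the plane with the solid's surface.
The boundary of the cut region is a circle.
circle


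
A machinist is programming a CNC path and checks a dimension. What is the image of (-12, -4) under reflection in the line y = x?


Transformation: reflection
Original point: (-12, -4)
Rule for reflection over y = x: (x, y) -> (y, x)
Apply: (-12, -4) -> (-4, -12)
(-4, -12)


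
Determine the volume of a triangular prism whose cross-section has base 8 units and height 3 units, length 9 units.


Shape: triangular prism
Triangle base = 8 units, triangle height = 3 units, prism length L = 9 units
Formula: V = (1/2 * b * h_tri) * L
Cross-section area = 0.5 * 8 * 3 = 12
V = 12 * 9
V = 108
108 units^3


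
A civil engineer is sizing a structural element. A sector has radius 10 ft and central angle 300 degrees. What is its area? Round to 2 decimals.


Shape: circular sector
Radius r = 10 ft, Angle = 300 degrees
Formula: A = (angle/360) * pi * r^2
r^2 = 100
Fraction of circle = 300/360
A = (300/360) * pi * 100
A = 83.333333 * pi
A = 261.8
261.8 ft^2


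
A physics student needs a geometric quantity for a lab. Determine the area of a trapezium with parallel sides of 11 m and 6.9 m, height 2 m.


Shape: trapezoid
Parallel sides a = 11 m, b = 6.9 m; Height h = 2 m
Formula: A = (a + b) * h / 2
a + b = 11 + 6.9 = 17.9
A = 17.9 * 2 / 2
A = 35.8 / 2
A = 17.9
17.9 m^2


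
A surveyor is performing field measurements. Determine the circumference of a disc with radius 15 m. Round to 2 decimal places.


Shape: circle
Radius r = 15 m
Formula: C = 2 * pi * r
C = 2 * pi * 15
C = 30 * pi
C = 94.25
94.25 m


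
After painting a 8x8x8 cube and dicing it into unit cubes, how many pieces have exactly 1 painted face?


Large cube: 8 x 8 x 8, cut into unit cubes.
n = 8, so n - 2 = 6
Cubes with 1 painted face lie in the interior of each face.
A cube has 6 faces; each contributes (n - 2)^2 = 36 such cubes.
Count = 6 * 36 = 216
216 unit cubes


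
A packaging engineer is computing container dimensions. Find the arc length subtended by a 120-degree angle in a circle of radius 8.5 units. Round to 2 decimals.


Shape: circular arc
Radius r = 8.5 units, Angle = 120 degrees
Formula: L = (angle/360) * 2 * pi * r
2 * pi * r = 17 * pi
L = (120/360) * 17 * pi
L = 5.666667 * pi
L = 17.8
17.8 units


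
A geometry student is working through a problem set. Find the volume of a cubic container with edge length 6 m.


Shape: cube
Side s = 6 m
Formula: V = s^3
V = 6 * 6 * 6
V = 36 * 6
V = 216
216 m^3


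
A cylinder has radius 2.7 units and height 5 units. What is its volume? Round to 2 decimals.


Shape: cylinder
Radius r = 2.7 units, Height h = 5 units
Formula: V = pi * r^2 * h
r^2 = 7.29
V = pi * 7.29 * 5
V = 36.45 * pi
V = 114.51
114.51 units^3


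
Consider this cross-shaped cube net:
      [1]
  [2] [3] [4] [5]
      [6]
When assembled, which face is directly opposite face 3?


Net: cross layout. Take square 3 as the base (bottom).
Fold the four squares in the horizontal row up around 3: 2 -> left, 4 -> right, 5 wraps to the top.
Fold 1 and 6 up from 3: 1 -> back, 6 -> front.
Opposite pairs are therefore: (1, 6), (2, 4), (3, 5).
Face 3 is opposite face 5.
face 5


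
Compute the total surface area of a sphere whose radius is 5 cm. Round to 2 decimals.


Shape: sphere
Radius r = 5 cm
Formula: SA = 4 * pi * r^2
r^2 = 25
SA = 4 * pi * 25
SA = 100 * pi
SA = 314.16
314.16 cm^2


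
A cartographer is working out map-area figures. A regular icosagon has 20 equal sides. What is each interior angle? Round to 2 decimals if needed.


Shape: regular icosagon (20 sides)
Formula: interior angle = (n - 2) * 180 / n
(n - 2) = 18
(n - 2) * 180 = 3240
angle = 3240 / 20
angle = 162
162 degrees


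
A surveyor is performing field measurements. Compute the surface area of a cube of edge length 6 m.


Shape: cube
Side s = 6 m
A cube has 6 square faces.
Formula: SA = 6 * s^2
s^2 = 36
SA = 6 * 36
SA = 216
216 m^2


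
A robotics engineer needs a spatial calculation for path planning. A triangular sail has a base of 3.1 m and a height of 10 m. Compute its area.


Shape: triangle
Base b = 3.1 m, Height h = 10 m
Formula: A = (1/2) * b * h
A = 0.5 * 3.1 * 10
A = 0.5 * 31
A = 15.5
15.5 m^2


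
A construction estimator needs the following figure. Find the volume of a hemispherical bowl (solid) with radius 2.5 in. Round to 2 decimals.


Shape: hemisphere (half of a sphere)
Radius r = 2.5 in
Formula: V = (1/2) * (4/3) * pi * r^3 = (2/3) * pi * r^3
r^3 = 15.625
(2/3) * 15.625 = 10.416667
V = 10.416667 * pi
V = 32.72
32.72 in^3


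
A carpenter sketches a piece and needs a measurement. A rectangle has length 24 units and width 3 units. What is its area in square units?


Shape: rectangle
Length l = 24 units, Width w = 3 units
Formula: A = l * w
A = 24 * 3
A = 72
72 units^2


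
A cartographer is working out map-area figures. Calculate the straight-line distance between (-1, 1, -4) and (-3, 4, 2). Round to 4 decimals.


3D distance between two points
P1 = (-1, 1, -4), P2 = (-3, 4, 2)
Formula: d = sqrt((x2-x1)^2 + (y2-y1)^2 + (z2-z1)^2)
dx = -3 - -1 = -2
dy = 4 - 1 = 3
dz = 2 - -4 = 6
dx^2 + dy^2 + dz^2 = 4 + 9 + 36 = 49
d = sqrt(49)
d = 7.0
7 units


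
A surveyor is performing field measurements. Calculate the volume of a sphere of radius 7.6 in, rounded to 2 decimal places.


Shape: sphere
Radius r = 7.6 in
Formula: V = (4/3) * pi * r^3
r^3 = 438.976
(4/3) * 438.976 = 585.301333
V = 585.301333 * pi
V = 1838.78
1838.78 in^3


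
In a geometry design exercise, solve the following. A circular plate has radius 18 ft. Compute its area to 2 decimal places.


Shape: circle
Radius r = 18 ft
Formula: A = pi * r^2
r^2 = 18^2 = 324
A = pi * 324
A = 1017.88
1017.88 ft^2


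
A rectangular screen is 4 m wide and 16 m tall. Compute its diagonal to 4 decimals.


Shape: rectangle (diagonal via Pythagoras)
Sides: 4 m and 16 m
Formula: d = sqrt(l^2 + w^2)
l^2 = 16, w^2 = 256
l^2 + w^2 = 272
d = sqrt(272)
d = 16.4924
16.4924 m


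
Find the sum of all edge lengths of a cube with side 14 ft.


Shape: cube
Side s = 14 ft
A cube has 12 edges, all equal.
Formula: total edge length = 12 * s
Total = 12 * 14
Total = 168
168 ft


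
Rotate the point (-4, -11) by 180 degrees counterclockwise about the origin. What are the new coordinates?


Transformation: rotation about the origin
Original point: (-4, -11)
Rule for 180 deg: (x, y) -> (-x, -y)
Apply: (-4, -11) -> (4, 11)
(4, 11)


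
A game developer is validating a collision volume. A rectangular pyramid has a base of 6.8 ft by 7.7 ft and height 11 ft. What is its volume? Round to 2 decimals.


Shape: rectangular pyramid
Base: 6.8 ft x 7.7 ft, Height h = 11 ft
Formula: V = (1/3) * base_area * h
base_area = 6.8 * 7.7 = 52.36
base_area * h = 52.36 * 11 = 575.96
V = 575.96 / 3
V = 191.99
191.99 ft^3
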